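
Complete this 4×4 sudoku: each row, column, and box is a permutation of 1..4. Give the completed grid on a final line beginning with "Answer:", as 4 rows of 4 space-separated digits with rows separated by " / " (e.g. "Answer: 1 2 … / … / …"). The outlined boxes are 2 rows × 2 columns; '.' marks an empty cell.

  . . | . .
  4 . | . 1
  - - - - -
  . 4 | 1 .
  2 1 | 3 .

Step 1. [r1c4∈{2,3,4}] 3 has one home in col 4: r1c4, so r1c4=3.
Step 2. [r2c3∈{2}] r2c3's peers cover all but 2 ⇒ r2c3=2.
Step 3. [r3c4∈{2}] only 2 remains possible at r3c4. So r3c4=2.
Step 4. [r3c1∈{3}] r3c1's peers cover all but 3. So r3c1=3.
Step 5. [r2c2∈{3}] only 3 remains possible at r2c2, so r2c2=3.
Step 6. [r4c4∈{4}] nothing but 4 survives at r4c4, so r4c4=4.
Step 7. [r1c3∈{4}] nothing but 4 survives at r1c3 ⇒ r1c3=4.
Step 8. [r1c2∈{2}] r1c2 has the single candidate 2. So r1c2=2.
Step 9. [r1c1∈{1}] nothing but 1 survives at r1c1 ⇒ r1c1=1.

Answer: 1 2 4 3 / 4 3 2 1 / 3 4 1 2 / 2 1 3 4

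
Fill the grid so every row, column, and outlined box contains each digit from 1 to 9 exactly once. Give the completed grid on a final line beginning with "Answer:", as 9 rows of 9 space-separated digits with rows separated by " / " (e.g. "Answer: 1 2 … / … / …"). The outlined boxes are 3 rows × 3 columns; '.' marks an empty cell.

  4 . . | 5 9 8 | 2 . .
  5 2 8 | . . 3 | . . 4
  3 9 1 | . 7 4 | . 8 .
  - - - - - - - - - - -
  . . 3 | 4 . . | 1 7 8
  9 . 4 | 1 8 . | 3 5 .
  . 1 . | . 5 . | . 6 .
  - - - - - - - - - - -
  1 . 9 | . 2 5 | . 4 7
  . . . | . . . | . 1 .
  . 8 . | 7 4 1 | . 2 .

Step 1. [r9c1∈{6}] r9c1 is down to just 6 ⇒ r9c1=6.
Step 2. [r8c5∈{3,6}] in col 5, 3 fits only at r8c5, so r8c5=3.
Step 3. [r4c6∈{2,6,9}] across row 4, 9 lands solely at r4c6 ⇒ r4c6=9.
Step 4. [r2c4∈{6}] r2c4's peers cover all but 6 ⇒ r2c4=6.
Step 5. [r9c3∈{5}] r9c3 is down to just 5 ⇒ r9c3=5.
Step 6. [r9c7∈{9}] nothing but 9 survives at r9c7 ⇒ r9c7=9.
Step 7. [r7c7∈{6,8}] 6 has one home in row 7: r7c7 ⇒ r7c7=6.
Step 8. [r1c3∈{6,7}] 6 has one home in col 3: r1c3, so r1c3=6.
Step 9. [r4c1∈{2}] r4c1 is down to just 2, so r4c1=2.
Step 10. [r6c3∈{7}] r6c3 has the single candidate 7 ⇒ r6c3=7.
Step 11. [r6c6∈{2}] r6c6 has the single candidate 2, so r6c6=2.
Step 12. [r8c7∈{5,8}] r8c7 is the only open cell in col 7 admitting 8 ⇒ r8c7=8.
Step 13. [r5c2∈{6}] r5c2 is down to just 6 ⇒ r5c2=6.
Step 14. [r8c9∈{5}] nothing but 5 survives at r8c9, so r8c9=5.
Step 15. [r1c2∈{7}] only 7 remains possible at r1c2, so r1c2=7.
Step 16. [r1c8∈{3}] r1c8's peers cover all but 3. So r1c8=3.
Step 17. [r1c9∈{1}] r1c9 has the single candidate 1 ⇒ r1c9=1.
Step 18. [r5c9∈{2}] nothing but 2 survives at r5c9 ⇒ r5c9=2.
Step 19. [r4c2∈{5}] r4c2 is down to just 5 ⇒ r4c2=5.
Step 20. [r6c9∈{9}] nothing but 9 survives at r6c9, so r6c9=9.
Step 21. [r5c6∈{7}] nothing but 7 survives at r5c6 ⇒ r5c6=7.
Step 22. [r2c8∈{9}] r2c8 has the single candidate 9, so r2c8=9.
Step 23. [r2c5∈{1}] r2c5 is down to just 1. So r2c5=1.
Step 24. [r2c7∈{7}] r2c7 has the single candidate 7 ⇒ r2c7=7.
Step 25. [r3c7∈{5}] nothing but 5 survives at r3c7 ⇒ r3c7=5.
Step 26. [r7c4∈{8}] r7c4's peers cover all but 8 ⇒ r7c4=8.
Step 27. [r4c5∈{6}] nothing but 6 survives at r4c5 ⇒ r4c5=6.
Step 28. [r8c3∈{2}] r8c3 has the single candidate 2. So r8c3=2.
Step 29. [r8c6∈{6}] r8c6's peers cover all but 6, so r8c6=6.
Step 30. [r3c9∈{6}] r3c9's peers cover all but 6 ⇒ r3c9=6.
Step 31. [r8c4∈{9}] r8c4 has the single candidate 9, so r8c4=9.
Step 32. [r6c4∈{3}] only 3 remains possible at r6c4, so r6c4=3.
Step 33. [r3c4∈{2}] r3c4 is down to just 2 ⇒ r3c4=2.
Step 34. [r8c2∈{4}] r8c2 has the single candidate 4, so r8c2=4.
Step 35. [r6c1∈{8}] nothing but 8 survives at r6c1, so r6c1=8.
Step 36. [r9c9∈{3}] only 3 remains possible at r9c9, so r9c9=3.
Step 37. [r7c2∈{3}] only 3 remains possible at r7c2. So r7c2=3.
Step 38. [r8c1∈{7}] r8c1's peers cover all but 7. So r8c1=7.
Step 39. [r6c7∈{4}] r6c7 is down to just 4, so r6c7=4.

Answer: 4 7 6 5 9 8 2 3 1 / 5 2 8 6 1 3 7 9 4 / 3 9 1 2 7 4 5 8 6 / 2 5 3 4 6 9 1 7 8 / 9 6 4 1 8 7 3 5 2 / 8 1 7 3 5 2 4 6 9 / 1 3 9 8 2 5 6 4 7 / 7 4 2 9 3 6 8 1 5 / 6 8 5 7 4 1 9 2 3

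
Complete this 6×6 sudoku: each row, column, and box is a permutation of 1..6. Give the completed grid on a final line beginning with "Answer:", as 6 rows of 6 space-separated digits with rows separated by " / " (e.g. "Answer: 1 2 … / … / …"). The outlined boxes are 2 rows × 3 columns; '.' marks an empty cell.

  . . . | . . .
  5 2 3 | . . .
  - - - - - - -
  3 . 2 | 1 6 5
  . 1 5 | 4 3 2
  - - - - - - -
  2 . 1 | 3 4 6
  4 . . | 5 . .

Step 1. [r2c5∈{1}] only 1 remains possible at r2c5, so r2c5=1.
Step 2. [r1c3∈{4,6}] across col 3, 4 lands solely at r1c3 ⇒ r1c3=4.
Step 3. [r1c2∈{6}] r1c2 is down to just 6. So r1c2=6.
Step 4. [r1c5∈{2,5}] in row 1, 5 fits only at r1c5. So r1c5=5.
Step 5. [r2c4∈{6}] r2c4 has the single candidate 6 ⇒ r2c4=6.
Step 6. [r4c1∈{6}] nothing but 6 survives at r4c1 ⇒ r4c1=6.
Step 7. [r2c6∈{4}] r2c6 is down to just 4 ⇒ r2c6=4.
Step 8. [r1c1∈{1}] nothing but 1 survives at r1c1 ⇒ r1c1=1.
Step 9. [r6c6∈{1}] only 1 remains possible at r6c6 ⇒ r6c6=1.
Step 10. [r6c5∈{2}] r6c5's peers cover all but 2 ⇒ r6c5=2.
Step 11. [r6c2∈{3}] r6c2 has the single candidate 3, so r6c2=3.
Step 12. [r1c4∈{2}] r1c4's peers cover all but 2, so r1c4=2.
Step 13. [r3c2∈{4}] r3c2's peers cover all but 4, so r3c2=4.
Step 14. [r6c3∈{6}] r6c3 has the single candidate 6, so r6c3=6.
Step 15. [r1c6∈{3}] r1c6 is down to just 3 ⇒ r1c6=3.
Step 16. [r5c2∈{5}] r5c2 has the single candidate 5 ⇒ r5c2=5.

Answer: 1 6 4 2 5 3 / 5 2 3 6 1 4 / 3 4 2 1 6 5 / 6 1 5 4 3 2 / 2 5 1 3 4 6 / 4 3 6 5 2 1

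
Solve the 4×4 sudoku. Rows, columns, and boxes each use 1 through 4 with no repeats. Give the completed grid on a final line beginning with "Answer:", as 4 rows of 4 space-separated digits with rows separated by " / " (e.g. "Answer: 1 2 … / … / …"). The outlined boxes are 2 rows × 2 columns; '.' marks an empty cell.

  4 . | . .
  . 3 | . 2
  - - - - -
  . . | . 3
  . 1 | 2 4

Step 1. [r3c3∈{1}] r3c3's peers cover all but 1. So r3c3=1.
Step 2. [r3c1∈{2}] nothing but 2 survives at r3c1, so r3c1=2.
Step 3. [r2c1∈{1}] nothing but 1 survives at r2c1, so r2c1=1.
Step 4. [r1c2∈{2}] only 2 remains possible at r1c2, so r1c2=2.
Step 5. [r4c1∈{3}] nothing but 3 survives at r4c1. So r4c1=3.
Step 6. [r1c4∈{1}] r1c4 is down to just 1 ⇒ r1c4=1.
Step 7. [r3c2∈{4}] r3c2's peers cover all but 4 ⇒ r3c2=4.
Step 8. [r1c3∈{3}] r1c3 is down to just 3 ⇒ r1c3=3.
Step 9. [r2c3∈{4}] r2c3's peers cover all but 4. So r2c3=4.

Answer: 4 2 3 1 / 1 3 4 2 / 2 4 1 3 / 3 1 2 4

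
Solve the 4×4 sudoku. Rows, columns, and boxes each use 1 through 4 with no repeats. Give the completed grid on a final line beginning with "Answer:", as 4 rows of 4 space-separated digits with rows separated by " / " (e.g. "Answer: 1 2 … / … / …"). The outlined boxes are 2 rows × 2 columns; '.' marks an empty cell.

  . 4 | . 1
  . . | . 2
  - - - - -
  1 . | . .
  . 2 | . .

Step 1. [r1c3∈{3}] r1c3's peers cover all but 3, so r1c3=3.
Step 2. [r4c1∈{3,4}] col 1 places 4 nowhere but r4c1 ⇒ r4c1=4.
Step 3. [r3c4∈{3,4}] r3c4 is the only open cell in col 4 admitting 4, so r3c4=4.
Step 4. [r2c2∈{1,3}] in row 2, 1 fits only at r2c2. So r2c2=1.
Step 5. [r4c3∈{1}] r4c3's peers cover all but 1 ⇒ r4c3=1.
Step 6. [r4c4∈{3}] only 3 remains possible at r4c4, so r4c4=3.
Step 7. [r2c3∈{4}] r2c3 is down to just 4 ⇒ r2c3=4.
Step 8. [r3c2∈{3}] nothing but 3 survives at r3c2 ⇒ r3c2=3.
Step 9. [r2c1∈{3}] r2c1 has the single candidate 3 ⇒ r2c1=3.
Step 10. [r3c3∈{2}] r3c3's peers cover all but 2. So r3c3=2.
Step 11. [r1c1∈{2}] only 2 remains possible at r1c1 ⇒ r1c1=2.

Answer: 2 4 3 1 / 3 1 4 2 / 1 3 2 4 / 4 2 1 3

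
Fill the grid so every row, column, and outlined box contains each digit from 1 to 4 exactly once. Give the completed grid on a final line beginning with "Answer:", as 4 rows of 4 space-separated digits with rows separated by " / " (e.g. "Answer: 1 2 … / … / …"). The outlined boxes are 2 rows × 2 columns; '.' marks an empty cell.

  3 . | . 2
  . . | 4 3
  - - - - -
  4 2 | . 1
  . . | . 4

Step 1. [r2c2∈{1}] nothing but 1 survives at r2c2 ⇒ r2c2=1.
Step 2. [r4c3∈{2,3}] r4c3 is the only open cell in row 4 admitting 2, so r4c3=2.
Step 3. [r3c3∈{3}] r3c3 is down to just 3. So r3c3=3.
Step 4. [r4c2∈{3}] r4c2's peers cover all but 3, so r4c2=3.
Step 5. [r2c1∈{2}] r2c1 is down to just 2, so r2c1=2.
Step 6. [r1c3∈{1}] only 1 remains possible at r1c3 ⇒ r1c3=1.
Step 7. [r4c1∈{1}] only 1 remains possible at r4c1, so r4c1=1.
Step 8. [r1c2∈{4}] r1c2's peers cover all but 4 ⇒ r1c2=4.

Answer: 3 4 1 2 / 2 1 4 3 / 4 2 3 1 / 1 3 2 4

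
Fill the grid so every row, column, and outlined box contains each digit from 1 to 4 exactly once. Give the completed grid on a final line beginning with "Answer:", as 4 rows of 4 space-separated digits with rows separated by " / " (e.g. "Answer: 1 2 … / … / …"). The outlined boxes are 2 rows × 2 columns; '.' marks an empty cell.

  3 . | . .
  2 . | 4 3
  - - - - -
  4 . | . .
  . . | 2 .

Step 1. [r3c4∈{1}] only 1 remains possible at r3c4 ⇒ r3c4=1.
Step 2. [r2c2∈{1}] r2c2 has the single candidate 1. So r2c2=1.
Step 3. [r4c2∈{3}] r4c2 is down to just 3. So r4c2=3.
Step 4. [r4c4∈{4}] nothing but 4 survives at r4c4 ⇒ r4c4=4.
Step 5. [r4c1∈{1}] nothing but 1 survives at r4c1, so r4c1=1.
Step 6. [r3c3∈{3}] nothing but 3 survives at r3c3. So r3c3=3.
Step 7. [r1c3∈{1}] r1c3 is down to just 1, so r1c3=1.
Step 8. [r3c2∈{2}] r3c2 has the single candidate 2. So r3c2=2.
Step 9. [r1c4∈{2}] r1c4 is down to just 2. So r1c4=2.
Step 10. [r1c2∈{4}] r1c2's peers cover all but 4 ⇒ r1c2=4.

Answer: 3 4 1 2 / 2 1 4 3 / 4 2 3 1 / 1 3 2 4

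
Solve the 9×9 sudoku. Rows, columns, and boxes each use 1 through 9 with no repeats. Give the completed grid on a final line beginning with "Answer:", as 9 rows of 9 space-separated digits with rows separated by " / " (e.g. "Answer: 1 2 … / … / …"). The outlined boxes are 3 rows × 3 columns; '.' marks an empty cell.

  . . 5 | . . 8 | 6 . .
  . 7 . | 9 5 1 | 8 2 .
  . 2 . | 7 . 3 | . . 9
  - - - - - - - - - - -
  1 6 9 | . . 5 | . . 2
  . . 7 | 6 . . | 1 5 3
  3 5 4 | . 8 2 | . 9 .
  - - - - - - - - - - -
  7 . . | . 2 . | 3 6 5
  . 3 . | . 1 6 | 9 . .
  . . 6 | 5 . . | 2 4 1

Step 1. [r1c5∈{4}] nothing but 4 survives at r1c5, so r1c5=4.
Step 2. [r7c2∈{1,4,8,9}] across col 2, 4 lands solely at r7c2 ⇒ r7c2=4.
Step 3. [r8c9∈{7,8}] in col 9, 8 fits only at r8c9. So r8c9=8.
Step 4. [r4c5∈{3,7}] box 5 places 7 nowhere but r4c5 ⇒ r4c5=7.
Step 5. [r7c6∈{9}] r7c6's peers cover all but 9 ⇒ r7c6=9.
Step 6. [r1c2∈{1,9}] r1c2 is the only open cell in col 2 admitting 1 ⇒ r1c2=1.
Step 7. [r4c7∈{4}] nothing but 4 survives at r4c7 ⇒ r4c7=4.
Step 8. [r3c1∈{4,6,8}] across row 3, 4 lands solely at r3c1 ⇒ r3c1=4.
Step 9. [r5c1∈{2,8}] across row 5, 2 lands solely at r5c1 ⇒ r5c1=2.
Step 10. [r9c1∈{8,9}] in col 1, 8 fits only at r9c1. So r9c1=8.
Step 11. [r1c9∈{7}] r1c9 is down to just 7, so r1c9=7.
Step 12. [r8c4∈{4}] r8c4 is down to just 4 ⇒ r8c4=4.
Step 13. [r8c1∈{5}] only 5 remains possible at r8c1. So r8c1=5.
Step 14. [r2c3∈{3}] r2c3 has the single candidate 3 ⇒ r2c3=3.
Step 15. [r5c5∈{9}] r5c5 has the single candidate 9. So r5c5=9.
Step 16. [r5c6∈{4}] r5c6 is down to just 4, so r5c6=4.
Step 17. [r7c3∈{1}] only 1 remains possible at r7c3 ⇒ r7c3=1.
Step 18. [r9c2∈{9}] r9c2's peers cover all but 9, so r9c2=9.
Step 19. [r3c3∈{8}] r3c3 is down to just 8 ⇒ r3c3=8.
Step 20. [r6c7∈{7}] r6c7 is down to just 7, so r6c7=7.
Step 21. [r6c4∈{1}] nothing but 1 survives at r6c4 ⇒ r6c4=1.
Step 22. [r8c8∈{7}] r8c8's peers cover all but 7. So r8c8=7.
Step 23. [r4c8∈{8}] nothing but 8 survives at r4c8 ⇒ r4c8=8.
Step 24. [r1c4∈{2}] r1c4 has the single candidate 2, so r1c4=2.
Step 25. [r4c4∈{3}] r4c4's peers cover all but 3 ⇒ r4c4=3.
Step 26. [r5c2∈{8}] r5c2's peers cover all but 8 ⇒ r5c2=8.
Step 27. [r3c8∈{1}] nothing but 1 survives at r3c8. So r3c8=1.
Step 28. [r1c8∈{3}] r1c8 is down to just 3 ⇒ r1c8=3.
Step 29. [r9c5∈{3}] r9c5 is down to just 3 ⇒ r9c5=3.
Step 30. [r3c7∈{5}] r3c7 has the single candidate 5. So r3c7=5.
Step 31. [r3c5∈{6}] r3c5 has the single candidate 6, so r3c5=6.
Step 32. [r1c1∈{9}] r1c1's peers cover all but 9. So r1c1=9.
Step 33. [r2c9∈{4}] only 4 remains possible at r2c9, so r2c9=4.
Step 34. [r9c6∈{7}] nothing but 7 survives at r9c6, so r9c6=7.
Step 35. [r6c9∈{6}] r6c9 has the single candidate 6 ⇒ r6c9=6.
Step 36. [r7c4∈{8}] nothing but 8 survives at r7c4, so r7c4=8.
Step 37. [r2c1∈{6}] r2c1's peers cover all but 6, so r2c1=6.
Step 38. [r8c3∈{2}] r8c3 is down to just 2. So r8c3=2.

Answer: 9 1 5 2 4 8 6 3 7 / 6 7 3 9 5 1 8 2 4 / 4 2 8 7 6 3 5 1 9 / 1 6 9 3 7 5 4 8 2 / 2 8 7 6 9 4 1 5 3 / 3 5 4 1 8 2 7 9 6 / 7 4 1 8 2 9 3 6 5 / 5 3 2 4 1 6 9 7 8 / 8 9 6 5 3 7 2 4 1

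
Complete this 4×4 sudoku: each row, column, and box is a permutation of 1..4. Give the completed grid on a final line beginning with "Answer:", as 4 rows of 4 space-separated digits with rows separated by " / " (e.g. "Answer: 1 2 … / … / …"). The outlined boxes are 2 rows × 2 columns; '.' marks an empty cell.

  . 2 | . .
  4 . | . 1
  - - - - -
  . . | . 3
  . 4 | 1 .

Step 1. [r2c2∈{3}] nothing but 3 survives at r2c2, so r2c2=3.
Step 2. [r4c4∈{2}] only 2 remains possible at r4c4, so r4c4=2.
Step 3. [r1c3∈{3,4}] row 1 places 3 nowhere but r1c3, so r1c3=3.
Step 4. [r3c2∈{1}] r3c2 is down to just 1, so r3c2=1.
Step 5. [r4c1∈{3}] r4c1 has the single candidate 3, so r4c1=3.
Step 6. [r3c1∈{2}] r3c1's peers cover all but 2. So r3c1=2.
Step 7. [r1c1∈{1}] nothing but 1 survives at r1c1. So r1c1=1.
Step 8. [r1c4∈{4}] only 4 remains possible at r1c4. So r1c4=4.
Step 9. [r3c3∈{4}] only 4 remains possible at r3c3 ⇒ r3c3=4.
Step 10. [r2c3∈{2}] r2c3 is down to just 2. So r2c3=2.

Answer: 1 2 3 4 / 4 3 2 1 / 2 1 4 3 / 3 4 1 2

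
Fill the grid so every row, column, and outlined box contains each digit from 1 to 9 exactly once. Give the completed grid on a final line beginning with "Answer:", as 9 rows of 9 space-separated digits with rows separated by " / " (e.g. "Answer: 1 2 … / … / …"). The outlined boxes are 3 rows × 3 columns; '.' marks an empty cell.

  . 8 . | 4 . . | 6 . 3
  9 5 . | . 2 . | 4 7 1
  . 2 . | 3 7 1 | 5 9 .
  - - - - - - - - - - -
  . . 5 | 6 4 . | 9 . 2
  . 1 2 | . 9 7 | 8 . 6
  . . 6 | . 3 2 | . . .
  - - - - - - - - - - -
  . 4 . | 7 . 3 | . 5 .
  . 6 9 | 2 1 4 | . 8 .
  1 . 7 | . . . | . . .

Step 1. [r9c8∈{2,3,4,6}] 6 has one home in col 8: r9c8. So r9c8=6.
Step 2. [r4c6∈{8}] r4c6's peers cover all but 8 ⇒ r4c6=8.
Step 3. [r9c4∈{5,8,9}] r9c4 is the only open cell in col 4 admitting 9. So r9c4=9.
Step 4. [r9c2∈{3}] nothing but 3 survives at r9c2 ⇒ r9c2=3.
Step 5. [r6c9∈{4,5,7}] 5 has one home in col 9: r6c9, so r6c9=5.
Step 6. [r6c7∈{1,7}] 7 has one home in box 6: r6c7 ⇒ r6c7=7.
Step 7. [r4c8∈{1,3}] r4c8 is the only open cell in row 4 admitting 1. So r4c8=1.
Step 8. [r5c8∈{3,4}] in col 8, 3 fits only at r5c8. So r5c8=3.
Step 9. [r1c5∈{5}] r1c5 has the single candidate 5, so r1c5=5.
Step 10. [r6c1∈{4,8}] r6c1 is the only open cell in row 6 admitting 8 ⇒ r6c1=8.
Step 11. [r9c7∈{2}] r9c7 has the single candidate 2. So r9c7=2.
Step 12. [r3c3∈{4}] r3c3 is down to just 4. So r3c3=4.
Step 13. [r7c5∈{6,8}] across row 7, 6 lands solely at r7c5, so r7c5=6.
Step 14. [r4c1∈{3,7}] across row 4, 3 lands solely at r4c1. So r4c1=3.
Step 15. [r6c8∈{4}] nothing but 4 survives at r6c8. So r6c8=4.
Step 16. [r1c8∈{2}] only 2 remains possible at r1c8, so r1c8=2.
Step 17. [r8c1∈{5}] r8c1 has the single candidate 5 ⇒ r8c1=5.
Step 18. [r5c1∈{4}] r5c1's peers cover all but 4. So r5c1=4.
Step 19. [r9c5∈{8}] r9c5's peers cover all but 8 ⇒ r9c5=8.
Step 20. [r2c4∈{8}] only 8 remains possible at r2c4 ⇒ r2c4=8.
Step 21. [r9c6∈{5}] nothing but 5 survives at r9c6. So r9c6=5.
Step 22. [r6c4∈{1}] nothing but 1 survives at r6c4, so r6c4=1.
Step 23. [r8c9∈{7}] only 7 remains possible at r8c9. So r8c9=7.
Step 24. [r3c1∈{6}] nothing but 6 survives at r3c1. So r3c1=6.
Step 25. [r7c9∈{9}] r7c9 is down to just 9 ⇒ r7c9=9.
Step 26. [r2c6∈{6}] r2c6 is down to just 6. So r2c6=6.
Step 27. [r5c4∈{5}] nothing but 5 survives at r5c4 ⇒ r5c4=5.
Step 28. [r2c3∈{3}] nothing but 3 survives at r2c3 ⇒ r2c3=3.
Step 29. [r1c3∈{1}] r1c3 is down to just 1, so r1c3=1.
Step 30. [r7c7∈{1}] r7c7 is down to just 1 ⇒ r7c7=1.
Step 31. [r8c7∈{3}] r8c7's peers cover all but 3. So r8c7=3.
Step 32. [r6c2∈{9}] only 9 remains possible at r6c2, so r6c2=9.
Step 33. [r3c9∈{8}] nothing but 8 survives at r3c9. So r3c9=8.
Step 34. [r4c2∈{7}] r4c2 has the single candidate 7. So r4c2=7.
Step 35. [r9c9∈{4}] nothing but 4 survives at r9c9 ⇒ r9c9=4.
Step 36. [r7c1∈{2}] nothing but 2 survives at r7c1 ⇒ r7c1=2.
Step 37. [r7c3∈{8}] r7c3's peers cover all but 8. So r7c3=8.
Step 38. [r1c1∈{7}] nothing but 7 survives at r1c1, so r1c1=7.
Step 39. [r1c6∈{9}] only 9 remains possible at r1c6. So r1c6=9.

Answer: 7 8 1 4 5 9 6 2 3 / 9 5 3 8 2 6 4 7 1 / 6 2 4 3 7 1 5 9 8 / 3 7 5 6 4 8 9 1 2 / 4 1 2 5 9 7 8 3 6 / 8 9 6 1 3 2 7 4 5 / 2 4 8 7 6 3 1 5 9 / 5 6 9 2 1 4 3 8 7 / 1 3 7 9 8 5 2 6 4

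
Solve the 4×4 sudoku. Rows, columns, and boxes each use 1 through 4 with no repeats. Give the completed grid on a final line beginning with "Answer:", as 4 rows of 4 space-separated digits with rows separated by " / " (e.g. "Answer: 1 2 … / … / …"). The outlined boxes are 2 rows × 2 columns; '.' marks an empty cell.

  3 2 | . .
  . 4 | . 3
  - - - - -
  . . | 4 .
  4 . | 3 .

Step 1. [r4c2∈{1}] r4c2 has the single candidate 1. So r4c2=1.
Step 2. [r3c4∈{1,2}] row 3 places 1 nowhere but r3c4, so r3c4=1.
Step 3. [r1c3∈{1}] only 1 remains possible at r1c3 ⇒ r1c3=1.
Step 4. [r1c4∈{4}] r1c4 is down to just 4. So r1c4=4.
Step 5. [r3c2∈{3}] r3c2 is down to just 3, so r3c2=3.
Step 6. [r2c1∈{1}] r2c1 has the single candidate 1 ⇒ r2c1=1.
Step 7. [r4c4∈{2}] r4c4 has the single candidate 2 ⇒ r4c4=2.
Step 8. [r3c1∈{2}] r3c1's peers cover all but 2 ⇒ r3c1=2.
Step 9. [r2c3∈{2}] nothing but 2 survives at r2c3, so r2c3=2.

Answer: 3 2 1 4 / 1 4 2 3 / 2 3 4 1 / 4 1 3 2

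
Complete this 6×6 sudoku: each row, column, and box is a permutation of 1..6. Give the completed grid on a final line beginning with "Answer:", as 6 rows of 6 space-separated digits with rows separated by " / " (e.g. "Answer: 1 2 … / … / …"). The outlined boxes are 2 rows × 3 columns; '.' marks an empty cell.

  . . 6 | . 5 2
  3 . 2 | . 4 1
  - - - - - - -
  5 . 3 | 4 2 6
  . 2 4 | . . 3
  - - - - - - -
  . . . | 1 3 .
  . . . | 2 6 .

Step 1. [r5c3∈{5}] nothing but 5 survives at r5c3, so r5c3=5.
Step 2. [r5c6∈{4}] nothing but 4 survives at r5c6. So r5c6=4.
Step 3. [r3c2∈{1}] r3c2's peers cover all but 1. So r3c2=1.
Step 4. [r1c2∈{4}] r1c2 has the single candidate 4 ⇒ r1c2=4.
Step 5. [r5c1∈{2,6}] in row 5, 2 fits only at r5c1 ⇒ r5c1=2.
Step 6. [r1c1∈{1}] r1c1's peers cover all but 1. So r1c1=1.
Step 7. [r6c2∈{3}] r6c2 has the single candidate 3, so r6c2=3.
Step 8. [r1c4∈{3}] r1c4 is down to just 3 ⇒ r1c4=3.
Step 9. [r6c1∈{4}] r6c1's peers cover all but 4, so r6c1=4.
Step 10. [r5c2∈{6}] r5c2 is down to just 6, so r5c2=6.
Step 11. [r6c6∈{5}] only 5 remains possible at r6c6 ⇒ r6c6=5.
Step 12. [r2c4∈{6}] r2c4 is down to just 6. So r2c4=6.
Step 13. [r2c2∈{5}] nothing but 5 survives at r2c2 ⇒ r2c2=5.
Step 14. [r4c5∈{1}] only 1 remains possible at r4c5, so r4c5=1.
Step 15. [r6c3∈{1}] r6c3 is down to just 1. So r6c3=1.
Step 16. [r4c4∈{5}] only 5 remains possible at r4c4 ⇒ r4c4=5.
Step 17. [r4c1∈{6}] r4c1 has the single candidate 6, so r4c1=6.

Answer: 1 4 6 3 5 2 / 3 5 2 6 4 1 / 5 1 3 4 2 6 / 6 2 4 5 1 3 / 2 6 5 1 3 4 / 4 3 1 2 6 5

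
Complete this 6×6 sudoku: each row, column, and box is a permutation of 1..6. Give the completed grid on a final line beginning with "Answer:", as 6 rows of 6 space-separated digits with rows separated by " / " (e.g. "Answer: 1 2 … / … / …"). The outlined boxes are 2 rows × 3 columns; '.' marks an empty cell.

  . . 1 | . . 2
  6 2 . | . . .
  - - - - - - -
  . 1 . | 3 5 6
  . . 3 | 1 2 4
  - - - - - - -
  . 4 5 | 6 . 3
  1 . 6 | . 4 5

Step 1. [r1c1∈{3,4,5}] r1c1 is the only open cell in col 1 admitting 3, so r1c1=3.
Step 2. [r2c3∈{4}] nothing but 4 survives at r2c3. So r2c3=4.
Step 3. [r1c2∈{5}] only 5 remains possible at r1c2. So r1c2=5.
Step 4. [r5c1∈{2}] r5c1's peers cover all but 2. So r5c1=2.
Step 5. [r2c5∈{1,3}] r2c5 is the only open cell in row 2 admitting 3 ⇒ r2c5=3.
Step 6. [r4c1∈{5}] r4c1's peers cover all but 5 ⇒ r4c1=5.
Step 7. [r2c4∈{5}] r2c4 has the single candidate 5 ⇒ r2c4=5.
Step 8. [r6c2∈{3}] only 3 remains possible at r6c2, so r6c2=3.
Step 9. [r4c2∈{6}] nothing but 6 survives at r4c2, so r4c2=6.
Step 10. [r1c5∈{6}] r1c5's peers cover all but 6, so r1c5=6.
Step 11. [r6c4∈{2}] only 2 remains possible at r6c4, so r6c4=2.
Step 12. [r2c6∈{1}] r2c6 is down to just 1, so r2c6=1.
Step 13. [r5c5∈{1}] r5c5's peers cover all but 1 ⇒ r5c5=1.
Step 14. [r3c1∈{4}] nothing but 4 survives at r3c1. So r3c1=4.
Step 15. [r1c4∈{4}] only 4 remains possible at r1c4, so r1c4=4.
Step 16. [r3c3∈{2}] r3c3's peers cover all but 2. So r3c3=2.

Answer: 3 5 1 4 6 2 / 6 2 4 5 3 1 / 4 1 2 3 5 6 / 5 6 3 1 2 4 / 2 4 5 6 1 3 / 1 3 6 2 4 5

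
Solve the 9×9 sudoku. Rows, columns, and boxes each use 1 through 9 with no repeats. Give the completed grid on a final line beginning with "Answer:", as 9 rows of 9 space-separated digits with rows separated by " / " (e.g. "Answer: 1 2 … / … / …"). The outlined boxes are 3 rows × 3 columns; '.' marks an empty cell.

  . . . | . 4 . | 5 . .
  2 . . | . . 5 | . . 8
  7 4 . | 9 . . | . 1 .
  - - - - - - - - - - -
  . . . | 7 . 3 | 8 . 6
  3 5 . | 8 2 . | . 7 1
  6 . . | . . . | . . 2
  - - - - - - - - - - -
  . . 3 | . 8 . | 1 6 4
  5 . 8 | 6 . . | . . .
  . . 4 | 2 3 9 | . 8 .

Step 1. [r5c3∈{9}] r5c3's peers cover all but 9 ⇒ r5c3=9.
Step 2. [r3c9∈{3}] r3c9's peers cover all but 3 ⇒ r3c9=3.
Step 3. [r6c4∈{1,4,5}] r6c4 is the only open cell in col 4 admitting 4 ⇒ r6c4=4.
Step 4. [r6c6∈{1}] nothing but 1 survives at r6c6. So r6c6=1.
Step 5. [r3c5∈{6}] r3c5 is down to just 6 ⇒ r3c5=6.
Step 6. [r2c7∈{4,6,7,9}] r2c7 is the only open cell in col 7 admitting 6 ⇒ r2c7=6.
Step 7. [r2c3∈{1}] only 1 remains possible at r2c3 ⇒ r2c3=1.
Step 8. [r7c6∈{7}] r7c6 is down to just 7. So r7c6=7.
Step 9. [r9c7∈{7}] nothing but 7 survives at r9c7 ⇒ r9c7=7.
Step 10. [r8c9∈{9}] only 9 remains possible at r8c9, so r8c9=9.
Step 11. [r6c7∈{3,9}] in col 7, 9 fits only at r6c7. So r6c7=9.
Step 12. [r9c1∈{1}] r9c1 is down to just 1. So r9c1=1.
Step 13. [r7c2∈{2,9}] r7c2 is the only open cell in row 7 admitting 2 ⇒ r7c2=2.
Step 14. [r3c7∈{2}] r3c7 is down to just 2. So r3c7=2.
Step 15. [r1c1∈{8,9}] col 1 places 8 nowhere but r1c1 ⇒ r1c1=8.
Step 16. [r6c8∈{3,5}] across row 6, 3 lands solely at r6c8. So r6c8=3.
Step 17. [r1c8∈{9}] only 9 remains possible at r1c8 ⇒ r1c8=9.
Step 18. [r4c8∈{4,5}] r4c8 is the only open cell in col 8 admitting 5, so r4c8=5.
Step 19. [r2c4∈{3}] r2c4's peers cover all but 3. So r2c4=3.
Step 20. [r6c3∈{7}] nothing but 7 survives at r6c3 ⇒ r6c3=7.
Step 21. [r1c2∈{3,6}] r1c2 is the only open cell in row 1 admitting 3. So r1c2=3.
Step 22. [r8c8∈{2}] only 2 remains possible at r8c8, so r8c8=2.
Step 23. [r8c5∈{1}] r8c5 is down to just 1. So r8c5=1.
Step 24. [r4c1∈{4}] only 4 remains possible at r4c1, so r4c1=4.
Step 25. [r8c6∈{4}] r8c6 is down to just 4 ⇒ r8c6=4.
Step 26. [r9c9∈{5}] r9c9 is down to just 5, so r9c9=5.
Step 27. [r8c7∈{3}] nothing but 3 survives at r8c7 ⇒ r8c7=3.
Step 28. [r4c3∈{2}] only 2 remains possible at r4c3, so r4c3=2.
Step 29. [r5c7∈{4}] r5c7 is down to just 4, so r5c7=4.
Step 30. [r1c6∈{2}] r1c6 has the single candidate 2, so r1c6=2.
Step 31. [r7c4∈{5}] r7c4 has the single candidate 5, so r7c4=5.
Step 32. [r5c6∈{6}] nothing but 6 survives at r5c6. So r5c6=6.
Step 33. [r4c2∈{1}] r4c2's peers cover all but 1, so r4c2=1.
Step 34. [r4c5∈{9}] nothing but 9 survives at r4c5. So r4c5=9.
Step 35. [r2c5∈{7}] only 7 remains possible at r2c5. So r2c5=7.
Step 36. [r7c1∈{9}] only 9 remains possible at r7c1. So r7c1=9.
Step 37. [r1c4∈{1}] r1c4 has the single candidate 1, so r1c4=1.
Step 38. [r2c2∈{9}] r2c2 is down to just 9 ⇒ r2c2=9.
Step 39. [r3c3∈{5}] r3c3 is down to just 5. So r3c3=5.
Step 40. [r6c5∈{5}] only 5 remains possible at r6c5, so r6c5=5.
Step 41. [r8c2∈{7}] r8c2's peers cover all but 7 ⇒ r8c2=7.
Step 42. [r3c6∈{8}] nothing but 8 survives at r3c6. So r3c6=8.
Step 43. [r1c9∈{7}] r1c9's peers cover all but 7, so r1c9=7.
Step 44. [r2c8∈{4}] r2c8 is down to just 4. So r2c8=4.
Step 45. [r1c3∈{6}] r1c3's peers cover all but 6, so r1c3=6.
Step 46. [r6c2∈{8}] r6c2 is down to just 8, so r6c2=8.
Step 47. [r9c2∈{6}] nothing but 6 survives at r9c2. So r9c2=6.

Answer: 8 3 6 1 4 2 5 9 7 / 2 9 1 3 7 5 6 4 8 / 7 4 5 9 6 8 2 1 3 / 4 1 2 7 9 3 8 5 6 / 3 5 9 8 2 6 4 7 1 / 6 8 7 4 5 1 9 3 2 / 9 2 3 5 8 7 1 6 4 / 5 7 8 6 1 4 3 2 9 / 1 6 4 2 3 9 7 8 5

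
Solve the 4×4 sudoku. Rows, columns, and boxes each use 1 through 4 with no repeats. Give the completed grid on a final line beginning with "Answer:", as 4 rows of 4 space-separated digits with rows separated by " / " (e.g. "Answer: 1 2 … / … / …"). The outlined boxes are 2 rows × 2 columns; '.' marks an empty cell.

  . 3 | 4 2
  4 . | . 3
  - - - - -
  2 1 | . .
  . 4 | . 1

Step 1. [r3c3∈{3}] r3c3 is down to just 3. So r3c3=3.
Step 2. [r3c4∈{4}] r3c4 has the single candidate 4, so r3c4=4.
Step 3. [r2c2∈{2}] only 2 remains possible at r2c2, so r2c2=2.
Step 4. [r1c1∈{1}] r1c1 has the single candidate 1 ⇒ r1c1=1.
Step 5. [r2c3∈{1}] r2c3's peers cover all but 1 ⇒ r2c3=1.
Step 6. [r4c1∈{3}] only 3 remains possible at r4c1, so r4c1=3.
Step 7. [r4c3∈{2}] r4c3 is down to just 2, so r4c3=2.

Answer: 1 3 4 2 / 4 2 1 3 / 2 1 3 4 / 3 4 2 1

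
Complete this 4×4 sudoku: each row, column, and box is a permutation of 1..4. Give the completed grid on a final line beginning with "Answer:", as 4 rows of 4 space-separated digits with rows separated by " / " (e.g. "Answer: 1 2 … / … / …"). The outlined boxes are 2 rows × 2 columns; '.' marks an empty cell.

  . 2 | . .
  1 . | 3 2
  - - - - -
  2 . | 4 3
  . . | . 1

Step 1. [r4c2∈{3,4}] r4c2 is the only open cell in col 2 admitting 3. So r4c2=3.
Step 2. [r4c1∈{4}] r4c1 has the single candidate 4 ⇒ r4c1=4.
Step 3. [r1c1∈{3}] r1c1 has the single candidate 3 ⇒ r1c1=3.
Step 4. [r3c2∈{1}] only 1 remains possible at r3c2, so r3c2=1.
Step 5. [r4c3∈{2}] r4c3's peers cover all but 2. So r4c3=2.
Step 6. [r2c2∈{4}] r2c2 has the single candidate 4 ⇒ r2c2=4.
Step 7. [r1c3∈{1}] nothing but 1 survives at r1c3. So r1c3=1.
Step 8. [r1c4∈{4}] only 4 remains possible at r1c4. So r1c4=4.

Answer: 3 2 1 4 / 1 4 3 2 / 2 1 4 3 / 4 3 2 1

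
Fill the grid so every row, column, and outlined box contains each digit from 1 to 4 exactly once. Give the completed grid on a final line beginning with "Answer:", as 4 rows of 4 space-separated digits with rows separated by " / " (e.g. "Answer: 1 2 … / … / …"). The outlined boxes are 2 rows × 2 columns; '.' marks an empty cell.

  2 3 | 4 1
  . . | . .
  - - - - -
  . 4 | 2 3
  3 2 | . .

Step 1. [r2c1∈{1,4}] in row 2, 4 fits only at r2c1 ⇒ r2c1=4.
Step 2. [r4c4∈{4}] nothing but 4 survives at r4c4 ⇒ r4c4=4.
Step 3. [r2c3∈{3}] r2c3 is down to just 3, so r2c3=3.
Step 4. [r2c2∈{1}] only 1 remains possible at r2c2. So r2c2=1.
Step 5. [r4c3∈{1}] nothing but 1 survives at r4c3, so r4c3=1.
Step 6. [r2c4∈{2}] only 2 remains possible at r2c4. So r2c4=2.
Step 7. [r3c1∈{1}] r3c1 has the single candidate 1, so r3c1=1.

Answer: 2 3 4 1 / 4 1 3 2 / 1 4 2 3 / 3 2 1 4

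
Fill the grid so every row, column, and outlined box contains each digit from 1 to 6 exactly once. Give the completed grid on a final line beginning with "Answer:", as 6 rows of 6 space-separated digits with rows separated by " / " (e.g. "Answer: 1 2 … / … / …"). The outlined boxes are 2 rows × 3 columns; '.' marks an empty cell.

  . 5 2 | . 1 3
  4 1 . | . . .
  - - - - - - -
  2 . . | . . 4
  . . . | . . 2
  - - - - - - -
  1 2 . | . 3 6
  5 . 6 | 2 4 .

Step 1. [r4c1∈{3,6}] across col 1, 3 lands solely at r4c1, so r4c1=3.
Step 2. [r3c4∈{1,3,5,6}] r3c4 is the only open cell in row 3 admitting 3 ⇒ r3c4=3.
Step 3. [r4c4∈{1,5,6}] across col 4, 1 lands solely at r4c4 ⇒ r4c4=1.
Step 4. [r3c2∈{6}] nothing but 6 survives at r3c2 ⇒ r3c2=6.
Step 5. [r3c5∈{5}] r3c5's peers cover all but 5, so r3c5=5.
Step 6. [r5c3∈{4}] nothing but 4 survives at r5c3, so r5c3=4.
Step 7. [r1c4∈{4,6}] along row 2, every 6-candidate lies inside box 2 ⇒ r1c4≠6.
Step 8. [r2c4∈{5,6}] 6 has one home in col 4: r2c4. So r2c4=6.
Step 9. [r2c6∈{5}] only 5 remains possible at r2c6. So r2c6=5.
Step 10. [r4c3∈{5}] nothing but 5 survives at r4c3 ⇒ r4c3=5.
Step 11. [r1c4∈{4}] r1c4 is down to just 4 ⇒ r1c4=4.
Step 12. [r5c4∈{5}] nothing but 5 survives at r5c4 ⇒ r5c4=5.
Step 13. [r2c5∈{2}] nothing but 2 survives at r2c5 ⇒ r2c5=2.
Step 14. [r4c5∈{6}] r4c5's peers cover all but 6 ⇒ r4c5=6.
Step 15. [r1c1∈{6}] r1c1 is down to just 6 ⇒ r1c1=6.
Step 16. [r3c3∈{1}] nothing but 1 survives at r3c3, so r3c3=1.
Step 17. [r6c6∈{1}] nothing but 1 survives at r6c6, so r6c6=1.
Step 18. [r4c2∈{4}] nothing but 4 survives at r4c2. So r4c2=4.
Step 19. [r6c2∈{3}] nothing but 3 survives at r6c2, so r6c2=3.
Step 20. [r2c3∈{3}] r2c3 is down to just 3 ⇒ r2c3=3.

Answer: 6 5 2 4 1 3 / 4 1 3 6 2 5 / 2 6 1 3 5 4 / 3 4 5 1 6 2 / 1 2 4 5 3 6 / 5 3 6 2 4 1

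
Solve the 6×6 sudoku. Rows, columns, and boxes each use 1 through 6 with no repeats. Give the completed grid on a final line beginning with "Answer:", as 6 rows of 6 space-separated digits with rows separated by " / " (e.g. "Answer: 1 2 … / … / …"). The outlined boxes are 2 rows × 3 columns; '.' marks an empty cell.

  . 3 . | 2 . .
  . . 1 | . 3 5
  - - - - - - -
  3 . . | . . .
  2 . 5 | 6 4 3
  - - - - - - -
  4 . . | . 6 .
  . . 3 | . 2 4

Step 1. [r5c6∈{1}] r5c6 is down to just 1 ⇒ r5c6=1.
Step 2. [r2c1∈{6}] r2c1's peers cover all but 6, so r2c1=6.
Step 3. [r6c4∈{5}] nothing but 5 survives at r6c4 ⇒ r6c4=5.
Step 4. [r4c2∈{1}] r4c2 has the single candidate 1, so r4c2=1.
Step 5. [r3c3∈{4,6}] 6 has one home in col 3: r3c3. So r3c3=6.
Step 6. [r2c2∈{2,4}] r2c2 is the only open cell in row 2 admitting 2 ⇒ r2c2=2.
Step 7. [r3c4∈{1}] only 1 remains possible at r3c4, so r3c4=1.
Step 8. [r3c6∈{2}] r3c6 is down to just 2 ⇒ r3c6=2.
Step 9. [r1c6∈{6}] nothing but 6 survives at r1c6, so r1c6=6.
Step 10. [r2c4∈{4}] r2c4 is down to just 4, so r2c4=4.
Step 11. [r1c3∈{4}] r1c3 is down to just 4 ⇒ r1c3=4.
Step 12. [r5c4∈{3}] nothing but 3 survives at r5c4 ⇒ r5c4=3.
Step 13. [r6c2∈{6}] r6c2 has the single candidate 6. So r6c2=6.
Step 14. [r5c2∈{5}] only 5 remains possible at r5c2, so r5c2=5.
Step 15. [r6c1∈{1}] only 1 remains possible at r6c1 ⇒ r6c1=1.
Step 16. [r1c1∈{5}] only 5 remains possible at r1c1, so r1c1=5.
Step 17. [r5c3∈{2}] only 2 remains possible at r5c3. So r5c3=2.
Step 18. [r1c5∈{1}] r1c5 has the single candidate 1 ⇒ r1c5=1.
Step 19. [r3c5∈{5}] r3c5's peers cover all but 5 ⇒ r3c5=5.
Step 20. [r3c2∈{4}] r3c2 is down to just 4 ⇒ r3c2=4.

Answer: 5 3 4 2 1 6 / 6 2 1 4 3 5 / 3 4 6 1 5 2 / 2 1 5 6 4 3 / 4 5 2 3 6 1 / 1 6 3 5 2 4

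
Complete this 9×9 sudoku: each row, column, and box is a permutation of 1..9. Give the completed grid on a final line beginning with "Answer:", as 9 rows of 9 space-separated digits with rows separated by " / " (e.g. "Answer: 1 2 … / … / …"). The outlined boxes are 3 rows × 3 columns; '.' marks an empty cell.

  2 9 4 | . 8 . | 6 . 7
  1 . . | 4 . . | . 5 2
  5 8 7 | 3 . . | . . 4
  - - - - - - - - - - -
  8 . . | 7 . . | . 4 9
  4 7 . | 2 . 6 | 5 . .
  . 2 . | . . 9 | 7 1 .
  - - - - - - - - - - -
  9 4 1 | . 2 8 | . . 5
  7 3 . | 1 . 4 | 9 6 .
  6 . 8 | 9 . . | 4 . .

Step 1. [r7c7∈{3}] only 3 remains possible at r7c7. So r7c7=3.
Step 2. [r8c5∈{5}] r8c5's peers cover all but 5 ⇒ r8c5=5.
Step 3. [r6c1∈{3}] r6c1's peers cover all but 3 ⇒ r6c1=3.
Step 4. [r5c5∈{1,3}] in row 5, 1 fits only at r5c5. So r5c5=1.
Step 5. [r5c8∈{3,8}] r5c8 is the only open cell in col 8 admitting 8. So r5c8=8.
Step 6. [r2c5∈{6,7,9}] 9 has one home in row 2: r2c5, so r2c5=9.
Step 7. [r9c5∈{3,7}] 7 has one home in col 5: r9c5, so r9c5=7.
Step 8. [r4c2∈{1,5,6}] 1 has one home in row 4: r4c2. So r4c2=1.
Step 9. [r4c3∈{5,6}] row 4 places 6 nowhere but r4c3, so r4c3=6.
Step 10. [r4c6∈{3,5}] row 4 places 5 nowhere but r4c6. So r4c6=5.
Step 11. [r1c6∈{1}] only 1 remains possible at r1c6. So r1c6=1.
Step 12. [r4c5∈{3}] r4c5's peers cover all but 3, so r4c5=3.
Step 13. [r3c7∈{1}] nothing but 1 survives at r3c7. So r3c7=1.
Step 14. [r8c3∈{2}] only 2 remains possible at r8c3 ⇒ r8c3=2.
Step 15. [r6c9∈{6}] r6c9 has the single candidate 6, so r6c9=6.
Step 16. [r5c3∈{9}] r5c3 has the single candidate 9, so r5c3=9.
Step 17. [r8c9∈{8}] only 8 remains possible at r8c9 ⇒ r8c9=8.
Step 18. [r2c6∈{7}] r2c6 is down to just 7 ⇒ r2c6=7.
Step 19. [r2c7∈{8}] only 8 remains possible at r2c7, so r2c7=8.
Step 20. [r4c7∈{2}] r4c7's peers cover all but 2. So r4c7=2.
Step 21. [r3c5∈{6}] r3c5's peers cover all but 6. So r3c5=6.
Step 22. [r5c9∈{3}] only 3 remains possible at r5c9 ⇒ r5c9=3.
Step 23. [r9c8∈{2}] nothing but 2 survives at r9c8. So r9c8=2.
Step 24. [r6c4∈{8}] only 8 remains possible at r6c4 ⇒ r6c4=8.
Step 25. [r6c5∈{4}] nothing but 4 survives at r6c5. So r6c5=4.
Step 26. [r6c3∈{5}] only 5 remains possible at r6c3, so r6c3=5.
Step 27. [r2c2∈{6}] nothing but 6 survives at r2c2, so r2c2=6.
Step 28. [r3c8∈{9}] r3c8 is down to just 9 ⇒ r3c8=9.
Step 29. [r1c8∈{3}] r1c8's peers cover all but 3. So r1c8=3.
Step 30. [r9c6∈{3}] r9c6's peers cover all but 3 ⇒ r9c6=3.
Step 31. [r7c4∈{6}] r7c4 has the single candidate 6. So r7c4=6.
Step 32. [r3c6∈{2}] r3c6 has the single candidate 2. So r3c6=2.
Step 33. [r9c9∈{1}] r9c9 has the single candidate 1 ⇒ r9c9=1.
Step 34. [r2c3∈{3}] r2c3 has the single candidate 3 ⇒ r2c3=3.
Step 35. [r1c4∈{5}] nothing but 5 survives at r1c4, so r1c4=5.
Step 36. [r9c2∈{5}] r9c2 has the single candidate 5, so r9c2=5.
Step 37. [r7c8∈{7}] r7c8 has the single candidate 7. So r7c8=7.

Answer: 2 9 4 5 8 1 6 3 7 / 1 6 3 4 9 7 8 5 2 / 5 8 7 3 6 2 1 9 4 / 8 1 6 7 3 5 2 4 9 / 4 7 9 2 1 6 5 8 3 / 3 2 5 8 4 9 7 1 6 / 9 4 1 6 2 8 3 7 5 / 7 3 2 1 5 4 9 6 8 / 6 5 8 9 7 3 4 2 1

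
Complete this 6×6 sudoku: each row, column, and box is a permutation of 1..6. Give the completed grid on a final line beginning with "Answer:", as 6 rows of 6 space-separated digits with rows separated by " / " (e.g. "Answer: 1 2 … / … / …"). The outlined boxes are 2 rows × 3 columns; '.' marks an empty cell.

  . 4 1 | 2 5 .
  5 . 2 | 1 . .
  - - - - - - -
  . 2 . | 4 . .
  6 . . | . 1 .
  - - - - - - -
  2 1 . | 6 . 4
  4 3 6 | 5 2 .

Step 1. [r4c4∈{3}] r4c4 is down to just 3 ⇒ r4c4=3.
Step 2. [r1c6∈{3,6}] row 1 places 6 nowhere but r1c6. So r1c6=6.
Step 3. [r4c2∈{5}] r4c2 has the single candidate 5, so r4c2=5.
Step 4. [r2c6∈{3}] r2c6's peers cover all but 3. So r2c6=3.
Step 5. [r3c1∈{1,3}] across row 3, 1 lands solely at r3c1 ⇒ r3c1=1.
Step 6. [r1c1∈{3}] r1c1 has the single candidate 3. So r1c1=3.
Step 7. [r2c2∈{6}] only 6 remains possible at r2c2, so r2c2=6.
Step 8. [r4c3∈{4}] nothing but 4 survives at r4c3 ⇒ r4c3=4.
Step 9. [r3c6∈{5}] r3c6 has the single candidate 5, so r3c6=5.
Step 10. [r5c5∈{3}] r5c5 has the single candidate 3. So r5c5=3.
Step 11. [r2c5∈{4}] r2c5 is down to just 4, so r2c5=4.
Step 12. [r3c3∈{3}] r3c3's peers cover all but 3 ⇒ r3c3=3.
Step 13. [r3c5∈{6}] r3c5 is down to just 6 ⇒ r3c5=6.
Step 14. [r6c6∈{1}] r6c6 has the single candidate 1 ⇒ r6c6=1.
Step 15. [r4c6∈{2}] only 2 remains possible at r4c6. So r4c6=2.
Step 16. [r5c3∈{5}] r5c3 is down to just 5. So r5c3=5.

Answer: 3 4 1 2 5 6 / 5 6 2 1 4 3 / 1 2 3 4 6 5 / 6 5 4 3 1 2 / 2 1 5 6 3 4 / 4 3 6 5 2 1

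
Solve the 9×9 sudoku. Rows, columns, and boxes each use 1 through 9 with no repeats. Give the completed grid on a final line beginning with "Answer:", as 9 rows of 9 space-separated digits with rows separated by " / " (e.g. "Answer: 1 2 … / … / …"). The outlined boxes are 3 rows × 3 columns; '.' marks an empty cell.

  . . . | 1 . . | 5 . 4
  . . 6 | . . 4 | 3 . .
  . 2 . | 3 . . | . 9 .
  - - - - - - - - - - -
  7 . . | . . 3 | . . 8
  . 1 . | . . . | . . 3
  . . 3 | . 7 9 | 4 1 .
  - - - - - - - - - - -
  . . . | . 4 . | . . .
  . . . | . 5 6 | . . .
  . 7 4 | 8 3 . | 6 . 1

Step 1. [r9c1∈{2,5,9}] r9c1 is the only open cell in row 9 admitting 9. So r9c1=9.
Step 2. [r2c1∈{1,5,8}] r2c1 is the only open cell in row 2 admitting 1, so r2c1=1.
Step 3. [r9c6∈{2}] only 2 remains possible at r9c6 ⇒ r9c6=2.
Step 4. [r4c2∈{4,5,6,9}] r4c2 is the only open cell in col 2 admitting 4 ⇒ r4c2=4.
Step 5. [r8c8∈{2,3,4,7,8}] across row 8, 4 lands solely at r8c8 ⇒ r8c8=4.
Step 6. [r7c8∈{2,3,5,7,8}] 3 has one home in col 8: r7c8 ⇒ r7c8=3.
Step 7. [r5c4∈{2,4,5,6}] r5c4 is the only open cell in row 5 admitting 4, so r5c4=4.
Step 8. [r8c3∈{1,2,8}] 1 has one home in row 8: r8c3, so r8c3=1.
Step 9. [r9c8∈{5}] r9c8 has the single candidate 5 ⇒ r9c8=5.
Step 10. [r6c9∈{2,5,6}] 5 has one home in col 9: r6c9, so r6c9=5.
Step 11. [r3c9∈{6,7}] r3c9 is the only open cell in col 9 admitting 6, so r3c9=6.
Step 12. [r3c5∈{8}] r3c5's peers cover all but 8 ⇒ r3c5=8.
Step 13. [r1c6∈{7}] r1c6 is down to just 7. So r1c6=7.
Step 14. [r1c5∈{2,6,9}] in row 1, 6 fits only at r1c5 ⇒ r1c5=6.
Step 15. [r5c5∈{2}] r5c5 is down to just 2 ⇒ r5c5=2.
Step 16. [r6c1∈{2,6,8}] row 6 places 2 nowhere but r6c1, so r6c1=2.
Step 17. [r6c2∈{6,8}] across row 6, 8 lands solely at r6c2. So r6c2=8.
Step 18. [r3c6∈{5}] nothing but 5 survives at r3c6, so r3c6=5.
Step 19. [r7c3∈{2,5,8}] in col 3, 2 fits only at r7c3. So r7c3=2.
Step 20. [r1c8∈{2,8}] r1c8 is the only open cell in row 1 admitting 2. So r1c8=2.
Step 21. [r2c9∈{7}] r2c9 is down to just 7. So r2c9=7.
Step 22. [r7c9∈{9}] r7c9's peers cover all but 9, so r7c9=9.
Step 23. [r5c1∈{5,6}] across box 4, 6 lands solely at r5c1 ⇒ r5c1=6.
Step 24. [r5c3∈{5,9}] r5c3 is the only open cell in row 5 admitting 5, so r5c3=5.
Step 25. [r4c3∈{9}] nothing but 9 survives at r4c3. So r4c3=9.
Step 26. [r2c5∈{9}] r2c5 is down to just 9 ⇒ r2c5=9.
Step 27. [r7c1∈{5,8}] 5 has one home in col 1: r7c1. So r7c1=5.
Step 28. [r8c1∈{3,8}] box 7 places 8 nowhere but r8c1 ⇒ r8c1=8.
Step 29. [r7c4∈{7}] r7c4's peers cover all but 7, so r7c4=7.
Step 30. [r8c7∈{2,7}] r8c7 is the only open cell in row 8 admitting 7. So r8c7=7.
Step 31. [r1c1∈{3}] nothing but 3 survives at r1c1 ⇒ r1c1=3.
Step 32. [r4c4∈{5,6}] in row 4, 5 fits only at r4c4, so r4c4=5.
Step 33. [r4c8∈{6}] r4c8 is down to just 6, so r4c8=6.
Step 34. [r2c4∈{2}] r2c4 is down to just 2 ⇒ r2c4=2.
Step 35. [r1c2∈{9}] r1c2 has the single candidate 9, so r1c2=9.
Step 36. [r1c3∈{8}] r1c3 has the single candidate 8 ⇒ r1c3=8.
Step 37. [r8c4∈{9}] nothing but 9 survives at r8c4 ⇒ r8c4=9.
Step 38. [r4c5∈{1}] r4c5 has the single candidate 1, so r4c5=1.
Step 39. [r3c3∈{7}] only 7 remains possible at r3c3 ⇒ r3c3=7.
Step 40. [r7c2∈{6}] only 6 remains possible at r7c2, so r7c2=6.
Step 41. [r3c7∈{1}] r3c7 is down to just 1. So r3c7=1.
Step 42. [r8c9∈{2}] r8c9 has the single candidate 2. So r8c9=2.
Step 43. [r4c7∈{2}] nothing but 2 survives at r4c7. So r4c7=2.
Step 44. [r5c8∈{7}] r5c8 is down to just 7. So r5c8=7.
Step 45. [r5c7∈{9}] r5c7 has the single candidate 9 ⇒ r5c7=9.
Step 46. [r6c4∈{6}] r6c4 has the single candidate 6 ⇒ r6c4=6.
Step 47. [r2c2∈{5}] only 5 remains possible at r2c2, so r2c2=5.
Step 48. [r7c7∈{8}] r7c7 is down to just 8 ⇒ r7c7=8.
Step 49. [r8c2∈{3}] r8c2 is down to just 3, so r8c2=3.
Step 50. [r5c6∈{8}] only 8 remains possible at r5c6. So r5c6=8.
Step 51. [r2c8∈{8}] r2c8 is down to just 8. So r2c8=8.
Step 52. [r7c6∈{1}] nothing but 1 survives at r7c6. So r7c6=1.
Step 53. [r3c1∈{4}] nothing but 4 survives at r3c1. So r3c1=4.

Answer: 3 9 8 1 6 7 5 2 4 / 1 5 6 2 9 4 3 8 7 / 4 2 7 3 8 5 1 9 6 / 7 4 9 5 1 3 2 6 8 / 6 1 5 4 2 8 9 7 3 / 2 8 3 6 7 9 4 1 5 / 5 6 2 7 4 1 8 3 9 / 8 3 1 9 5 6 7 4 2 / 9 7 4 8 3 2 6 5 1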